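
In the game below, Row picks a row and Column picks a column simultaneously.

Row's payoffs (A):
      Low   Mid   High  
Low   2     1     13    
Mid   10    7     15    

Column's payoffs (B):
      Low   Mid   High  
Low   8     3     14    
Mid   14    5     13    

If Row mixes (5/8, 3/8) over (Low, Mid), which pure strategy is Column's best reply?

Column's best reply maximizes expected payoff against the mix.
Low: (5/8)·8 + (3/8)·14 = 41/4
Mid: (5/8)·3 + (3/8)·5 = 15/4
High: (5/8)·14 + (3/8)·13 = 109/8
Highest expected payoff is 109/8, from High.

High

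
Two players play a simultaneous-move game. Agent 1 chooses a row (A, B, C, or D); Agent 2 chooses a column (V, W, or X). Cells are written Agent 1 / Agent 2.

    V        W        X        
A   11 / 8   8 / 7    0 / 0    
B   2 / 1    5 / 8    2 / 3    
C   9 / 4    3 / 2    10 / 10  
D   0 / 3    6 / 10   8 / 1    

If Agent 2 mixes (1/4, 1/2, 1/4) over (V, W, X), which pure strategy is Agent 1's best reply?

Agent 1's best reply maximizes expected payoff against the mix.
A: (1/4)·11 + (1/2)·8 + (1/4)·0 = 27/4
B: (1/4)·2 + (1/2)·5 + (1/4)·2 = 7/2
C: (1/4)·9 + (1/2)·3 + (1/4)·10 = 25/4
D: (1/4)·0 + (1/2)·6 + (1/4)·8 = 5
Highest expected payoff is 27/4, from A.

A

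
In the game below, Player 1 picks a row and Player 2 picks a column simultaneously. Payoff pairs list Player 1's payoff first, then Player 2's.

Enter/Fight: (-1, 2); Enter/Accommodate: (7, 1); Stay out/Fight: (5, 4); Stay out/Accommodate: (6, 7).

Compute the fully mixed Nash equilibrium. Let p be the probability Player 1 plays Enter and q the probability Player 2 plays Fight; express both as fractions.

Each player's mixing probability is pinned down by making the *other* player indifferent.
Player 2 indifferent between Fight and Accommodate: p·2 + (1−p)·4 = p·1 + (1−p)·7 ⟹ 4 + (-2)p = 7 + (-6)p ⟹ p = 3/4.
Player 1 indifferent between Enter and Stay out: q·(-1) + (1−q)·7 = q·5 + (1−q)·6 ⟹ 7 + (-8)q = 6 + (-1)q ⟹ q = 1/7.

p = 3/4, q = 1/7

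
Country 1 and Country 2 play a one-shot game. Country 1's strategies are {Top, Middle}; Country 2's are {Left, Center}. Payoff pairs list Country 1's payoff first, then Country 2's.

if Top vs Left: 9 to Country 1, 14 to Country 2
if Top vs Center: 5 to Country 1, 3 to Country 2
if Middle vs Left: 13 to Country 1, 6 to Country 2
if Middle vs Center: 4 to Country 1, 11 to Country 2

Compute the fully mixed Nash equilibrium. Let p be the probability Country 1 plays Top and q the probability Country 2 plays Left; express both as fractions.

p = 5/16, q = 1/5

Each player's mixing probability is pinned down by making the *other* player indifferent.
Country 2 indifferent between Left and Center: p·14 + (1−p)·6 = p·3 + (1−p)·11 ⟹ 6 + 8p = 11 + (-8)p ⟹ p = 5/16.
Country 1 indifferent between Top and Middle: q·9 + (1−q)·5 = q·13 + (1−q)·4 ⟹ 5 + 4q = 4 + 9q ⟹ q = 1/5.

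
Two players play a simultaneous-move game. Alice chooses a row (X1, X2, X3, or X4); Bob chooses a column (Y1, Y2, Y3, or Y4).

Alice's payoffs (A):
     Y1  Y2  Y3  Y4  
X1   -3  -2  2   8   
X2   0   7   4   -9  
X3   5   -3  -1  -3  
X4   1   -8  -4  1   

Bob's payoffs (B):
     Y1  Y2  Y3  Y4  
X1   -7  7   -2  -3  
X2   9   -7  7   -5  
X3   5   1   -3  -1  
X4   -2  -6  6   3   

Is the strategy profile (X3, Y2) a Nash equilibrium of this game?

Holding Bob at Y2: Alice gets -3 from X3 but could get 7 by switching to X2. Alice has a profitable deviation.

No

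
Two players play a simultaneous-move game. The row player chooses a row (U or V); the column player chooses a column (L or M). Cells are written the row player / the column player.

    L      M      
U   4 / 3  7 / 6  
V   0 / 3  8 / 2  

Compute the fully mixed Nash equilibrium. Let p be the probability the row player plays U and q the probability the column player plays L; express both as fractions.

Each player's mixing probability is pinned down by making the *other* player indifferent.
The column player indifferent between L and M: p·3 + (1−p)·3 = p·6 + (1−p)·2 ⟹ 3 + 0p = 2 + 4p ⟹ p = 1/4.
The row player indifferent between U and V: q·4 + (1−q)·7 = q·0 + (1−q)·8 ⟹ 7 + (-3)q = 8 + (-8)q ⟹ q = 1/5.

p = 1/4, q = 1/5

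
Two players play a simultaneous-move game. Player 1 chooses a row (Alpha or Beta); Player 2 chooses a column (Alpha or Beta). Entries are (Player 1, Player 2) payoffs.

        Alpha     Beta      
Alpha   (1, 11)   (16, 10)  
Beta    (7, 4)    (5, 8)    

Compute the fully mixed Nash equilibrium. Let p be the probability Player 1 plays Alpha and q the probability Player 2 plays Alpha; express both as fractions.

p = 4/5, q = 11/17

Each player's mixing probability is pinned down by making the *other* player indifferent.
Player 2 indifferent between Alpha and Beta: p·11 + (1−p)·4 = p·10 + (1−p)·8 ⟹ 4 + 7p = 8 + 2p ⟹ p = 4/5.
Player 1 indifferent between Alpha and Beta: q·1 + (1−q)·16 = q·7 + (1−q)·5 ⟹ 16 + (-15)q = 5 + 2q ⟹ q = 11/17.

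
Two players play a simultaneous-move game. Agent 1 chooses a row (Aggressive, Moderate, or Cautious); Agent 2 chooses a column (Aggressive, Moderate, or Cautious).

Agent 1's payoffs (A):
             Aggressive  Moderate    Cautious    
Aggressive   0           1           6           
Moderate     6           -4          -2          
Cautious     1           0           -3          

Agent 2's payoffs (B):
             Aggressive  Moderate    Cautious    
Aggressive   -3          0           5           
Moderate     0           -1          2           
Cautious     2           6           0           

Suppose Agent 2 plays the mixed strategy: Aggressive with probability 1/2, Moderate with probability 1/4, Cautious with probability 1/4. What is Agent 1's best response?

Agent 1's best reply maximizes expected payoff against the mix.
Aggressive: (1/2)·0 + (1/4)·1 + (1/4)·6 = 7/4
Moderate: (1/2)·6 + (1/4)·(-4) + (1/4)·(-2) = 3/2
Cautious: (1/2)·1 + (1/4)·0 + (1/4)·(-3) = -1/4
Highest expected payoff is 7/4, from Aggressive.

Aggressive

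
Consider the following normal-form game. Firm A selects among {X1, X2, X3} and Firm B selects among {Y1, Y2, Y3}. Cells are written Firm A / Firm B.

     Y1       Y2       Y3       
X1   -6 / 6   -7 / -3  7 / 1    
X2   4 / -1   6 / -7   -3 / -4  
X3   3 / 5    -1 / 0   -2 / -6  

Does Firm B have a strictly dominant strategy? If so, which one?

Y1

A strategy is strictly dominant if it gives Firm B a strictly higher payoff than every other strategy, against every choice by the opponent.
Y1 strictly dominates: vs X1: 6 > each of {-3, 1}; vs X2: -1 > each of {-7, -4}; vs X3: 5 > each of {0, -6}.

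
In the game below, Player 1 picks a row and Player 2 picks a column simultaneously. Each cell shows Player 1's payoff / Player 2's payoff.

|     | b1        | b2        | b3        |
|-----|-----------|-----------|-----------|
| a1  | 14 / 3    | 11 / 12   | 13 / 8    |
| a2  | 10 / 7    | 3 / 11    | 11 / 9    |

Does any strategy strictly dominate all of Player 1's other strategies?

a1

Check whether one of Player 1's strategies beats all alternatives regardless of what the opponent does.
a1 strictly dominates: vs b1: 14 > 10; vs b2: 11 > 3; vs b3: 13 > 11.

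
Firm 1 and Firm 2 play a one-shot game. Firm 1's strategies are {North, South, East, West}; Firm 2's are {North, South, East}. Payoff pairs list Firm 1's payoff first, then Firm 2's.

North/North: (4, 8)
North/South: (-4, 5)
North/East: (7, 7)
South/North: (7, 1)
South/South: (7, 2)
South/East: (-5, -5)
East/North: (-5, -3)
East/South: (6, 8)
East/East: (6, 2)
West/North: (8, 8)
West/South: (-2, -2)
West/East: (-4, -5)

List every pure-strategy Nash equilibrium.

(South, South) and (West, North)

Check mutual best responses: a cell is a NE iff neither player can gain by unilaterally deviating.
Firm 1's best responses — vs North: West (payoff 8); vs South: South (payoff 7); vs East: North (payoff 7).
Firm 2's best responses — vs North: North (payoff 8); vs South: South (payoff 2); vs East: South (payoff 8); vs West: North (payoff 8).
Mutual best responses occur at (South, South) and (West, North); at each, neither player gains by switching.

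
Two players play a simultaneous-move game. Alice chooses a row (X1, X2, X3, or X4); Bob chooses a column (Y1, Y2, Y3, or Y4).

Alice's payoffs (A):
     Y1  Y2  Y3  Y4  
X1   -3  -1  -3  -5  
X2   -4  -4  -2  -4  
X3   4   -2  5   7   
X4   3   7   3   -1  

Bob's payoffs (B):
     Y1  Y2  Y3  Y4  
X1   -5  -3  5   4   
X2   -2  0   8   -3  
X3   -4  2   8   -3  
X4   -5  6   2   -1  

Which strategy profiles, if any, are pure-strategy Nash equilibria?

(X3, Y3) and (X4, Y2)

Find each player's best response to every opponent strategy; NE are the intersections.
Alice's best responses — vs Y1: X3 (payoff 4); vs Y2: X4 (payoff 7); vs Y3: X3 (payoff 5); vs Y4: X3 (payoff 7).
Bob's best responses — vs X1: Y3 (payoff 5); vs X2: Y3 (payoff 8); vs X3: Y3 (payoff 8); vs X4: Y2 (payoff 6).
Mutual best responses occur at (X3, Y3) and (X4, Y2); at each, neither player gains by switching.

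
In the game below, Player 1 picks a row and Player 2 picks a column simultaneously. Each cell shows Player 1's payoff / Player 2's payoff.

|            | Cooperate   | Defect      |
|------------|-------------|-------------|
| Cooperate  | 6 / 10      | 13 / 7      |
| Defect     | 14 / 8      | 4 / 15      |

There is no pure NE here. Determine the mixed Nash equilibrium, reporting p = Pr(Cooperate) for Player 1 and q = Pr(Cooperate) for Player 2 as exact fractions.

p = 7/10, q = 9/17

Each player's mixing probability is pinned down by making the *other* player indifferent.
Player 2 indifferent between Cooperate and Defect: p·10 + (1−p)·8 = p·7 + (1−p)·15 ⟹ 8 + 2p = 15 + (-8)p ⟹ p = 7/10.
Player 1 indifferent between Cooperate and Defect: q·6 + (1−q)·13 = q·14 + (1−q)·4 ⟹ 13 + (-7)q = 4 + 10q ⟹ q = 9/17.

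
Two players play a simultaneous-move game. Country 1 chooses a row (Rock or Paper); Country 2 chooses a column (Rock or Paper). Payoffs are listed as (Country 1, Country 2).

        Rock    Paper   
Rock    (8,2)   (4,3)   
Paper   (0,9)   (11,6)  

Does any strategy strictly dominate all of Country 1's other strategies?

None

A strategy is strictly dominant if it gives Country 1 a strictly higher payoff than every other strategy, against every choice by the opponent.
Rock is not dominant: against Paper, Paper gives 11 > 4.
Paper is not dominant: against Rock, Rock gives 8 > 0.
No single strategy is best against every opponent action.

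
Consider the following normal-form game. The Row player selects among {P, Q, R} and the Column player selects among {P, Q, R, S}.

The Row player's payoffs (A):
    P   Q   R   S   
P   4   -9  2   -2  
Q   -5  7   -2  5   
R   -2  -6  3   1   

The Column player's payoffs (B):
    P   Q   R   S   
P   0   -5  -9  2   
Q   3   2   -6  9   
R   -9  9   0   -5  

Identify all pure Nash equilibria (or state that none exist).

(Q, S)

Find each player's best response to every opponent strategy; NE are the intersections.
The Row player's best responses — vs P: P (payoff 4); vs Q: Q (payoff 7); vs R: R (payoff 3); vs S: Q (payoff 5).
The Column player's best responses — vs P: S (payoff 2); vs Q: S (payoff 9); vs R: Q (payoff 9).
The only mutual best response is (Q, S); neither player gains by switching there.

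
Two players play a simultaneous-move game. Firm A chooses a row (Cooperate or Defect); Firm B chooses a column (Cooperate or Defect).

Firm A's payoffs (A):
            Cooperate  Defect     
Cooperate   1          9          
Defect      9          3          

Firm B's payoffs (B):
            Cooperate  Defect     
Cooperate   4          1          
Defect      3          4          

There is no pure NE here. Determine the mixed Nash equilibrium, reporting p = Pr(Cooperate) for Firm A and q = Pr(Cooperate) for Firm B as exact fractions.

p = 1/4, q = 3/7

Each player's mixing probability is pinned down by making the *other* player indifferent.
Firm B indifferent between Cooperate and Defect: p·4 + (1−p)·3 = p·1 + (1−p)·4 ⟹ 3 + 1p = 4 + (-3)p ⟹ p = 1/4.
Firm A indifferent between Cooperate and Defect: q·1 + (1−q)·9 = q·9 + (1−q)·3 ⟹ 9 + (-8)q = 3 + 6q ⟹ q = 3/7.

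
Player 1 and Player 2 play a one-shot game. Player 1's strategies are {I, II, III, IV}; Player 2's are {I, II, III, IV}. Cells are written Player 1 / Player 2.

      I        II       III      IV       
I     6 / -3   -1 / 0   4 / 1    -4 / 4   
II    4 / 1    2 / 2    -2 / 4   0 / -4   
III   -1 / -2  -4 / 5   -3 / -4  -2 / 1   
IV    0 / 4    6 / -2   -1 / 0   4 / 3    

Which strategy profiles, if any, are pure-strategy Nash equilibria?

A profile is a Nash equilibrium when each player is best-responding to the other.
Player 1's best responses — vs I: I (payoff 6); vs II: IV (payoff 6); vs III: I (payoff 4); vs IV: IV (payoff 4).
Player 2's best responses — vs I: IV (payoff 4); vs II: III (payoff 4); vs III: II (payoff 5); vs IV: I (payoff 4).
No cell has both players best-responding. For instance, Player 1's best reply to IV is IV, but against IV Player 2 prefers I over IV.

No pure-strategy Nash equilibrium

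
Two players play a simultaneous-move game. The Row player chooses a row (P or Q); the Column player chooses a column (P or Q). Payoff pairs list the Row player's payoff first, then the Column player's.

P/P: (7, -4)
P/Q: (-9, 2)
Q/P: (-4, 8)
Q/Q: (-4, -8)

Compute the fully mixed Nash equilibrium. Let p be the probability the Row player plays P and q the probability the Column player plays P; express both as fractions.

p = 8/11, q = 5/16

Each player's mixing probability is pinned down by making the *other* player indifferent.
The Column player indifferent between P and Q: p·(-4) + (1−p)·8 = p·2 + (1−p)·(-8) ⟹ 8 + (-12)p = (-8) + 10p ⟹ p = 8/11.
The Row player indifferent between P and Q: q·7 + (1−q)·(-9) = q·(-4) + (1−q)·(-4) ⟹ (-9) + 16q = (-4) + 0q ⟹ q = 5/16.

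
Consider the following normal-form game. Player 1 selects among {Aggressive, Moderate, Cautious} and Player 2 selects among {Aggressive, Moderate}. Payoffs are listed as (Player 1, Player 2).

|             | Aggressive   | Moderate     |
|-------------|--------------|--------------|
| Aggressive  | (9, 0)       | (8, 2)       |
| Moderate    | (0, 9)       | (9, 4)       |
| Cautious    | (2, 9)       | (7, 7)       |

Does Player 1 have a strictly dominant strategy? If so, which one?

A strategy is strictly dominant if it gives Player 1 a strictly higher payoff than every other strategy, against every choice by the opponent.
Aggressive is not dominant: against Moderate, Moderate gives 9 > 8.
Moderate is not dominant: against Aggressive, Aggressive gives 9 > 0.
Cautious is not dominant: against Aggressive, Aggressive gives 9 > 2.
No single strategy is best against every opponent action.

No strictly dominant strategy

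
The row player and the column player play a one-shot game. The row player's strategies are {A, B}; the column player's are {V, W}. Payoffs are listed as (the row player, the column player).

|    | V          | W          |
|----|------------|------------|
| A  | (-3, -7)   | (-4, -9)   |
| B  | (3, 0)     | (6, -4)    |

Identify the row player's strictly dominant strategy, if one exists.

B

Check whether one of the row player's strategies beats all alternatives regardless of what the opponent does.
B strictly dominates: vs V: 3 > -3; vs W: 6 > -4.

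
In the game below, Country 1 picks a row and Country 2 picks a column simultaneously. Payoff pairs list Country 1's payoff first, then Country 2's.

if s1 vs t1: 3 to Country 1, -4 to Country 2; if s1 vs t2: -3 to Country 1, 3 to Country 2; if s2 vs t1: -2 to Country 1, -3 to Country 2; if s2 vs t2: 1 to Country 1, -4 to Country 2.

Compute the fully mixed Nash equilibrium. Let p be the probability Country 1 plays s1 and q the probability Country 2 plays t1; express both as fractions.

In a mixed NE each player is indifferent between their pure strategies, so the opponent's mix sets the indifference.
Country 2 indifferent between t1 and t2: p·(-4) + (1−p)·(-3) = p·3 + (1−p)·(-4) ⟹ (-3) + (-1)p = (-4) + 7p ⟹ p = 1/8.
Country 1 indifferent between s1 and s2: q·3 + (1−q)·(-3) = q·(-2) + (1−q)·1 ⟹ (-3) + 6q = 1 + (-3)q ⟹ q = 4/9.

p = 1/8, q = 4/9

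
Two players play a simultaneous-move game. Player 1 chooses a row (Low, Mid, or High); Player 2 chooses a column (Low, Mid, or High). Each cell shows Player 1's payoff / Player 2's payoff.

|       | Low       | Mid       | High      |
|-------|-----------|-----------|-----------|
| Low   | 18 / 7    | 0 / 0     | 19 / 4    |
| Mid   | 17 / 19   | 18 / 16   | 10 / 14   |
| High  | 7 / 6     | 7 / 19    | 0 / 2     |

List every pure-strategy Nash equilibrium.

(Low, Low)

Find each player's best response to every opponent strategy; NE are the intersections.
Player 1's best responses — vs Low: Low (payoff 18); vs Mid: Mid (payoff 18); vs High: Low (payoff 19).
Player 2's best responses — vs Low: Low (payoff 7); vs Mid: Low (payoff 19); vs High: Mid (payoff 19).
The only mutual best response is (Low, Low); neither player gains by switching there.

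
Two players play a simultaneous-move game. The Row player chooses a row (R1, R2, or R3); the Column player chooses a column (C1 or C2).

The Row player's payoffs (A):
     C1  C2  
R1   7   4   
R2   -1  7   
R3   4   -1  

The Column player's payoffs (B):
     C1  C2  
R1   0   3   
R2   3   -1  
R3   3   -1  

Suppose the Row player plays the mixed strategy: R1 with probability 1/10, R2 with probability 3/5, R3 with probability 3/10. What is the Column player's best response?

C1

The Column player's best reply maximizes expected payoff against the mix.
C1: (1/10)·0 + (3/5)·3 + (3/10)·3 = 27/10
C2: (1/10)·3 + (3/5)·(-1) + (3/10)·(-1) = -3/5
Highest expected payoff is 27/10, from C1.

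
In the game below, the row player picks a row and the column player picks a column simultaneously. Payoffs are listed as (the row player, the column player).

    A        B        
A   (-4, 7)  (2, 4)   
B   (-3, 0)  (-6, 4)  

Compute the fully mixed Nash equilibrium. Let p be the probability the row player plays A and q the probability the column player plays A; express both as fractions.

p = 4/7, q = 8/9

Each player's mixing probability is pinned down by making the *other* player indifferent.
The column player indifferent between A and B: p·7 + (1−p)·0 = p·4 + (1−p)·4 ⟹ 0 + 7p = 4 + 0p ⟹ p = 4/7.
The row player indifferent between A and B: q·(-4) + (1−q)·2 = q·(-3) + (1−q)·(-6) ⟹ 2 + (-6)q = (-6) + 3q ⟹ q = 8/9.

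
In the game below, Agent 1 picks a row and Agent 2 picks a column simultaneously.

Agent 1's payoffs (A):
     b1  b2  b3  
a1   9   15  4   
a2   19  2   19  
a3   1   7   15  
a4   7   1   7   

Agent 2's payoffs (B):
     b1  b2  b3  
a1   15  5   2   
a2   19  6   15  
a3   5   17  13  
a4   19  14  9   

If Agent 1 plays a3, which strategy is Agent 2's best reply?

b2

With Agent 1 fixed at a3, Agent 2's payoffs are: b1 → 5, b2 → 17, b3 → 13.
The maximum is 17, achieved by b2.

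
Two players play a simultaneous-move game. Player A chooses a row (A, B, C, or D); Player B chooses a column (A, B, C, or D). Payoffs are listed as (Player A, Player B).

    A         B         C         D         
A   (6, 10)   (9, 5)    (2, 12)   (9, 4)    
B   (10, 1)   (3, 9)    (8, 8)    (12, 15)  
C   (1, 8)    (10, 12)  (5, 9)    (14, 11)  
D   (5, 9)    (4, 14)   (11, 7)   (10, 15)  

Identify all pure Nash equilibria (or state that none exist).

(C, B)

Find each player's best response to every opponent strategy; NE are the intersections.
Player A's best responses — vs A: B (payoff 10); vs B: C (payoff 10); vs C: D (payoff 11); vs D: C (payoff 14).
Player B's best responses — vs A: C (payoff 12); vs B: D (payoff 15); vs C: B (payoff 12); vs D: D (payoff 15).
The only mutual best response is (C, B); neither player gains by switching there.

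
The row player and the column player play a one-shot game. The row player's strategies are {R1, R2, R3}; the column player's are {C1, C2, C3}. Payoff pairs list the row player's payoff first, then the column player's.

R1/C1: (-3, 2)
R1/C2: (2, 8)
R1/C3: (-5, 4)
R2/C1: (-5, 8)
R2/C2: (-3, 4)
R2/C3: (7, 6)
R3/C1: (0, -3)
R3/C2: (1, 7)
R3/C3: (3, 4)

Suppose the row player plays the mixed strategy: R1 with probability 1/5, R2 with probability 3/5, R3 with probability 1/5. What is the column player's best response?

Compute the column player's expected payoff from each pure strategy against the given mix.
C1: (1/5)·2 + (3/5)·8 + (1/5)·(-3) = 23/5
C2: (1/5)·8 + (3/5)·4 + (1/5)·7 = 27/5
C3: (1/5)·4 + (3/5)·6 + (1/5)·4 = 26/5
Highest expected payoff is 27/5, from C2.

C2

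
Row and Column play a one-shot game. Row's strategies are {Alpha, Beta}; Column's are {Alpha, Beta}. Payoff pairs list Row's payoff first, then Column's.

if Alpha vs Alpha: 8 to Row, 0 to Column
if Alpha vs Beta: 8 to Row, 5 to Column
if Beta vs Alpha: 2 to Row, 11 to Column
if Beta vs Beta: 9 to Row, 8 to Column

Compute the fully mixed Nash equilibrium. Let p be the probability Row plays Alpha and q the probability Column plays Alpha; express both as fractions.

p = 3/8, q = 1/7

Each player's mixing probability is pinned down by making the *other* player indifferent.
Column indifferent between Alpha and Beta: p·0 + (1−p)·11 = p·5 + (1−p)·8 ⟹ 11 + (-11)p = 8 + (-3)p ⟹ p = 3/8.
Row indifferent between Alpha and Beta: q·8 + (1−q)·8 = q·2 + (1−q)·9 ⟹ 8 + 0q = 9 + (-7)q ⟹ q = 1/7.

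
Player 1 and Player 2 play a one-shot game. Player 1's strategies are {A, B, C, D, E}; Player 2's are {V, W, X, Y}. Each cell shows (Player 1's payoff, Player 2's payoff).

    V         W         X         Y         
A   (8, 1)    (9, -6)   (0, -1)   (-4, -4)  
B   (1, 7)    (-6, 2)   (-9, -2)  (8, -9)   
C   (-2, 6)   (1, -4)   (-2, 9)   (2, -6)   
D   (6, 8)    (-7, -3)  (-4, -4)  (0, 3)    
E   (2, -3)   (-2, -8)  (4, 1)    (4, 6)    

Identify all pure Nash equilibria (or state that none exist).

Find each player's best response to every opponent strategy; NE are the intersections.
Player 1's best responses — vs V: A (payoff 8); vs W: A (payoff 9); vs X: E (payoff 4); vs Y: B (payoff 8).
Player 2's best responses — vs A: V (payoff 1); vs B: V (payoff 7); vs C: X (payoff 9); vs D: V (payoff 8); vs E: Y (payoff 6).
The only mutual best response is (A, V); neither player gains by switching there.

(A, V)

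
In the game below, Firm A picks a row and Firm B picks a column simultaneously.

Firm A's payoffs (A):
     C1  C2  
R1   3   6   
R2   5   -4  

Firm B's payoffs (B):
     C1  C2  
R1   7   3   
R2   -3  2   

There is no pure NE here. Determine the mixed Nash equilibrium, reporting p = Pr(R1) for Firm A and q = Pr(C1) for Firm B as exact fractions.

Each player's mixing probability is pinned down by making the *other* player indifferent.
Firm B indifferent between C1 and C2: p·7 + (1−p)·(-3) = p·3 + (1−p)·2 ⟹ (-3) + 10p = 2 + 1p ⟹ p = 5/9.
Firm A indifferent between R1 and R2: q·3 + (1−q)·6 = q·5 + (1−q)·(-4) ⟹ 6 + (-3)q = (-4) + 9q ⟹ q = 5/6.

p = 5/9, q = 5/6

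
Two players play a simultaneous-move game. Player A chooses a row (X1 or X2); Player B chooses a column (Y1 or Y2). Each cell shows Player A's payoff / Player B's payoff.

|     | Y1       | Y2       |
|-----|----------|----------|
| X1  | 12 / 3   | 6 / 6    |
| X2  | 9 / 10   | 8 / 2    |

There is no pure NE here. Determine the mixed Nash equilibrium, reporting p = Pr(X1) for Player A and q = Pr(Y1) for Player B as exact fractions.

p = 8/11, q = 2/5

In a mixed NE each player is indifferent between their pure strategies, so the opponent's mix sets the indifference.
Player B indifferent between Y1 and Y2: p·3 + (1−p)·10 = p·6 + (1−p)·2 ⟹ 10 + (-7)p = 2 + 4p ⟹ p = 8/11.
Player A indifferent between X1 and X2: q·12 + (1−q)·6 = q·9 + (1−q)·8 ⟹ 6 + 6q = 8 + 1q ⟹ q = 2/5.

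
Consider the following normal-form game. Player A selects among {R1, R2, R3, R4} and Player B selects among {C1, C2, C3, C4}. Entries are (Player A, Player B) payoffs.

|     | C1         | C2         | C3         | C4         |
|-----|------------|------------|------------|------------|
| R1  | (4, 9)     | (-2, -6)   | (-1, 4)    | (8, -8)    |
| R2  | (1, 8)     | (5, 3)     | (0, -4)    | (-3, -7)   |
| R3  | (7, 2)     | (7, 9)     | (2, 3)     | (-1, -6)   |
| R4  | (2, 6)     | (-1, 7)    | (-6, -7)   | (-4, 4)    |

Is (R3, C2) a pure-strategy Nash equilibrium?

Yes

Holding Player B at C2: Player A gets 7 from R3, versus -2 from R1, 5 from R2, -1 from R4. No profitable deviation for Player A.
Holding Player A at R3: Player B gets 9 from C2, versus 2 from C1, 3 from C3, -6 from C4. No profitable deviation for Player B either.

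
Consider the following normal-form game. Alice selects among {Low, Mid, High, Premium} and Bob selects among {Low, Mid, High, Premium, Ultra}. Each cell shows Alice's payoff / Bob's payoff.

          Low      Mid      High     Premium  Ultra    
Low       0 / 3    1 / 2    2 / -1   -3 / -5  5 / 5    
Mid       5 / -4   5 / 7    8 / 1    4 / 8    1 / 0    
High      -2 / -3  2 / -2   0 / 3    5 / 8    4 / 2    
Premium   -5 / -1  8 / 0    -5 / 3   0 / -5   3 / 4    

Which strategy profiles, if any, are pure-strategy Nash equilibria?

A profile is a Nash equilibrium when each player is best-responding to the other.
Alice's best responses — vs Low: Mid (payoff 5); vs Mid: Premium (payoff 8); vs High: Mid (payoff 8); vs Premium: High (payoff 5); vs Ultra: Low (payoff 5).
Bob's best responses — vs Low: Ultra (payoff 5); vs Mid: Premium (payoff 8); vs High: Premium (payoff 8); vs Premium: Ultra (payoff 4).
Mutual best responses occur at (Low, Ultra) and (High, Premium); at each, neither player gains by switching.

(Low, Ultra) and (High, Premium)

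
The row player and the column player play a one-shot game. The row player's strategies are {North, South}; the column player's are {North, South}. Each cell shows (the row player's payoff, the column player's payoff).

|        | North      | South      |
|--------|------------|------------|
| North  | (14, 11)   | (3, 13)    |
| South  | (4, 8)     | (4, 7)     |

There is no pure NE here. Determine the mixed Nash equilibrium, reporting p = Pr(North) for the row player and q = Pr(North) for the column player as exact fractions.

In a mixed NE each player is indifferent between their pure strategies, so the opponent's mix sets the indifference.
The column player indifferent between North and South: p·11 + (1−p)·8 = p·13 + (1−p)·7 ⟹ 8 + 3p = 7 + 6p ⟹ p = 1/3.
The row player indifferent between North and South: q·14 + (1−q)·3 = q·4 + (1−q)·4 ⟹ 3 + 11q = 4 + 0q ⟹ q = 1/11.

p = 1/3, q = 1/11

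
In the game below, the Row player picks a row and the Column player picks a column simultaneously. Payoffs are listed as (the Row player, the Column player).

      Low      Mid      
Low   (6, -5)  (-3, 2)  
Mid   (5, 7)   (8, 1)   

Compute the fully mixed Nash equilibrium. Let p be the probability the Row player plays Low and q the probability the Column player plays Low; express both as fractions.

In a mixed NE each player is indifferent between their pure strategies, so the opponent's mix sets the indifference.
The Column player indifferent between Low and Mid: p·(-5) + (1−p)·7 = p·2 + (1−p)·1 ⟹ 7 + (-12)p = 1 + 1p ⟹ p = 6/13.
The Row player indifferent between Low and Mid: q·6 + (1−q)·(-3) = q·5 + (1−q)·8 ⟹ (-3) + 9q = 8 + (-3)q ⟹ q = 11/12.

p = 6/13, q = 11/12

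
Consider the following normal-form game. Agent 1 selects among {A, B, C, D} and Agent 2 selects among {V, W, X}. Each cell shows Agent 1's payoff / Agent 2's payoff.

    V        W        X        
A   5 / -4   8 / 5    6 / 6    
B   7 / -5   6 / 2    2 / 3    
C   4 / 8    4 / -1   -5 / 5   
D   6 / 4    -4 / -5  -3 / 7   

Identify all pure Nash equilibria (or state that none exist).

(A, X)

A profile is a Nash equilibrium when each player is best-responding to the other.
Agent 1's best responses — vs V: B (payoff 7); vs W: A (payoff 8); vs X: A (payoff 6).
Agent 2's best responses — vs A: X (payoff 6); vs B: X (payoff 3); vs C: V (payoff 8); vs D: X (payoff 7).
The only mutual best response is (A, X); neither player gains by switching there.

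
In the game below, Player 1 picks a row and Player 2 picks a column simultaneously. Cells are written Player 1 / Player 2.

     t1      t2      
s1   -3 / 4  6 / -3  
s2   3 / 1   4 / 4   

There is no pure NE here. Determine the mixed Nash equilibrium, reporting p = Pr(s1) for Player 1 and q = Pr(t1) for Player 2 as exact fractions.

Each player's mixing probability is pinned down by making the *other* player indifferent.
Player 2 indifferent between t1 and t2: p·4 + (1−p)·1 = p·(-3) + (1−p)·4 ⟹ 1 + 3p = 4 + (-7)p ⟹ p = 3/10.
Player 1 indifferent between s1 and s2: q·(-3) + (1−q)·6 = q·3 + (1−q)·4 ⟹ 6 + (-9)q = 4 + (-1)q ⟹ q = 1/4.

p = 3/10, q = 1/4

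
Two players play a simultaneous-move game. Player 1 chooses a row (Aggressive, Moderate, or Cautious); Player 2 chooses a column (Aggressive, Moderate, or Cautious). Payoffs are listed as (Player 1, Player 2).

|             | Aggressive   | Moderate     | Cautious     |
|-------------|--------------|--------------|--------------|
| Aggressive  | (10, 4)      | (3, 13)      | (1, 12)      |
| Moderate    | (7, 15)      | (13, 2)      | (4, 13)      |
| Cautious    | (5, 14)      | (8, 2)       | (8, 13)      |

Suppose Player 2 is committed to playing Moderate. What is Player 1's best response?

Moderate

With Player 2 fixed at Moderate, Player 1's payoffs are: Aggressive → 3, Moderate → 13, Cautious → 8.
The maximum is 13, achieved by Moderate.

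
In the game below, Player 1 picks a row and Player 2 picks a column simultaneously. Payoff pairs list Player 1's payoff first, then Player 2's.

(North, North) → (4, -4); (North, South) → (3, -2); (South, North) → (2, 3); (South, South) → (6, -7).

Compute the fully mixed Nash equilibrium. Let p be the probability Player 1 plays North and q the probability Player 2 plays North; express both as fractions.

In a mixed NE each player is indifferent between their pure strategies, so the opponent's mix sets the indifference.
Player 2 indifferent between North and South: p·(-4) + (1−p)·3 = p·(-2) + (1−p)·(-7) ⟹ 3 + (-7)p = (-7) + 5p ⟹ p = 5/6.
Player 1 indifferent between North and South: q·4 + (1−q)·3 = q·2 + (1−q)·6 ⟹ 3 + 1q = 6 + (-4)q ⟹ q = 3/5.

p = 5/6, q = 3/5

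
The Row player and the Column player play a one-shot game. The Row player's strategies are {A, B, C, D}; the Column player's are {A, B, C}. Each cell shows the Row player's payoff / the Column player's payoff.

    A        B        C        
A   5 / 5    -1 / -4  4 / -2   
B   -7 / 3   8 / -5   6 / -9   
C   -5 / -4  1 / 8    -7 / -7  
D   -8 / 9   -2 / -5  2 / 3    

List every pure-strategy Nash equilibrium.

(A, A)

Check mutual best responses: a cell is a NE iff neither player can gain by unilaterally deviating.
The Row player's best responses — vs A: A (payoff 5); vs B: B (payoff 8); vs C: B (payoff 6).
The Column player's best responses — vs A: A (payoff 5); vs B: A (payoff 3); vs C: B (payoff 8); vs D: A (payoff 9).
The only mutual best response is (A, A); neither player gains by switching there.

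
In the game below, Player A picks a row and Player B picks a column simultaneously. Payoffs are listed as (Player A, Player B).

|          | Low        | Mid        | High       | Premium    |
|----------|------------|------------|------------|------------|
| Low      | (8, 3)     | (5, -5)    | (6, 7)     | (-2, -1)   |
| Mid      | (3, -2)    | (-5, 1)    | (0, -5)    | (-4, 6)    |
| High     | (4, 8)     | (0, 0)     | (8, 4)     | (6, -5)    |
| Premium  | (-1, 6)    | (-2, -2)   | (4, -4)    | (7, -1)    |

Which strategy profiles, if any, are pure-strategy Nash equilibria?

No pure-strategy Nash equilibrium

Check mutual best responses: a cell is a NE iff neither player can gain by unilaterally deviating.
Player A's best responses — vs Low: Low (payoff 8); vs Mid: Low (payoff 5); vs High: High (payoff 8); vs Premium: Premium (payoff 7).
Player B's best responses — vs Low: High (payoff 7); vs Mid: Premium (payoff 6); vs High: Low (payoff 8); vs Premium: Low (payoff 6).
No cell has both players best-responding. For instance, Player A's best reply to Mid is Low, but against Low Player B prefers High over Mid.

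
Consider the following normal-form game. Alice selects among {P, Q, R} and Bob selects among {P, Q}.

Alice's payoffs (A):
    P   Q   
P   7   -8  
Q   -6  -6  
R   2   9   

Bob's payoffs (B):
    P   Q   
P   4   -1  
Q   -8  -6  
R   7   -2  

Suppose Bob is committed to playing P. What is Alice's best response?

With Bob fixed at P, Alice's payoffs are: P → 7, Q → -6, R → 2.
The maximum is 7, achieved by P.

P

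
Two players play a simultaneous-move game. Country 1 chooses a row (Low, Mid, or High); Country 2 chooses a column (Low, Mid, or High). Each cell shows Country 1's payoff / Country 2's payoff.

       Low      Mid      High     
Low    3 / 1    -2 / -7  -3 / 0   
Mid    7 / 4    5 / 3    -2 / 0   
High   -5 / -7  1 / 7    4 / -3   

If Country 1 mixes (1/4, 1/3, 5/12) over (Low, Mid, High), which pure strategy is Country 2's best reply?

Country 2's best reply maximizes expected payoff against the mix.
Low: (1/4)·1 + (1/3)·4 + (5/12)·(-7) = -4/3
Mid: (1/4)·(-7) + (1/3)·3 + (5/12)·7 = 13/6
High: (1/4)·0 + (1/3)·0 + (5/12)·(-3) = -5/4
Highest expected payoff is 13/6, from Mid.

Mid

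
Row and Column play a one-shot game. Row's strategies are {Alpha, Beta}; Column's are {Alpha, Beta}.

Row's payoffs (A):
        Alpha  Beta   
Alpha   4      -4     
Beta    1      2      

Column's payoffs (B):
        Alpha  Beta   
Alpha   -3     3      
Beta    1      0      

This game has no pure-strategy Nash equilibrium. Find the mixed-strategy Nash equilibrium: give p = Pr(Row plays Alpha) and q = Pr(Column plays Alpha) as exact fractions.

p = 1/7, q = 2/3

Each player's mixing probability is pinned down by making the *other* player indifferent.
Column indifferent between Alpha and Beta: p·(-3) + (1−p)·1 = p·3 + (1−p)·0 ⟹ 1 + (-4)p = 0 + 3p ⟹ p = 1/7.
Row indifferent between Alpha and Beta: q·4 + (1−q)·(-4) = q·1 + (1−q)·2 ⟹ (-4) + 8q = 2 + (-1)q ⟹ q = 2/3.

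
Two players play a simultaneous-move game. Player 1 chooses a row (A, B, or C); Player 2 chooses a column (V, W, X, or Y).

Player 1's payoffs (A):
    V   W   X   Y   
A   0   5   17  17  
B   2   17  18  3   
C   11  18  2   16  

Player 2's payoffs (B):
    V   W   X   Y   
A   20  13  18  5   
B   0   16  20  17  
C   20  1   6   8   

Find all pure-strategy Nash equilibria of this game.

(B, X) and (C, V)

Check mutual best responses: a cell is a NE iff neither player can gain by unilaterally deviating.
Player 1's best responses — vs V: C (payoff 11); vs W: C (payoff 18); vs X: B (payoff 18); vs Y: A (payoff 17).
Player 2's best responses — vs A: V (payoff 20); vs B: X (payoff 20); vs C: V (payoff 20).
Mutual best responses occur at (B, X) and (C, V); at each, neither player gains by switching.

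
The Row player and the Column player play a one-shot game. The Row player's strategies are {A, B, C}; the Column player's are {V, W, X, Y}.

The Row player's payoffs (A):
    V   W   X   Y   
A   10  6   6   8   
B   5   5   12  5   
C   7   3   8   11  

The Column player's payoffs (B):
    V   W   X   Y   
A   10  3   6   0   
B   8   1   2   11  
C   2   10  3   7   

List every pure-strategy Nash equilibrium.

(A, V)

Find each player's best response to every opponent strategy; NE are the intersections.
The Row player's best responses — vs V: A (payoff 10); vs W: A (payoff 6); vs X: B (payoff 12); vs Y: C (payoff 11).
The Column player's best responses — vs A: V (payoff 10); vs B: Y (payoff 11); vs C: W (payoff 10).
The only mutual best response is (A, V); neither player gains by switching there.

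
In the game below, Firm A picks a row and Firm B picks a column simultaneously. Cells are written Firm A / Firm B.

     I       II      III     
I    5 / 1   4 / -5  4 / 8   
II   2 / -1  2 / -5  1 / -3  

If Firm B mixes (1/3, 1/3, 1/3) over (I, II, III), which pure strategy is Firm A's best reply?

I

Firm A's best reply maximizes expected payoff against the mix.
I: (1/3)·5 + (1/3)·4 + (1/3)·4 = 13/3
II: (1/3)·2 + (1/3)·2 + (1/3)·1 = 5/3
Highest expected payoff is 13/3, from I.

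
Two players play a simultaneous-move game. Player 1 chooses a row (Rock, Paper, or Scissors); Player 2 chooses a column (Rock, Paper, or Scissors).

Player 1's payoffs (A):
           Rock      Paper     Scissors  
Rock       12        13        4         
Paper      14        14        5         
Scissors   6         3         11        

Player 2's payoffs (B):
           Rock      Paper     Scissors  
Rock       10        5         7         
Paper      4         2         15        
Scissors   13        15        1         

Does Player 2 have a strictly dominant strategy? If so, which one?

None

Check whether one of Player 2's strategies beats all alternatives regardless of what the opponent does.
Rock is not dominant: against Paper, Scissors gives 15 > 4.
Paper is not dominant: against Rock, Rock gives 10 > 5.
Scissors is not dominant: against Rock, Rock gives 10 > 7.
No single strategy is best against every opponent action.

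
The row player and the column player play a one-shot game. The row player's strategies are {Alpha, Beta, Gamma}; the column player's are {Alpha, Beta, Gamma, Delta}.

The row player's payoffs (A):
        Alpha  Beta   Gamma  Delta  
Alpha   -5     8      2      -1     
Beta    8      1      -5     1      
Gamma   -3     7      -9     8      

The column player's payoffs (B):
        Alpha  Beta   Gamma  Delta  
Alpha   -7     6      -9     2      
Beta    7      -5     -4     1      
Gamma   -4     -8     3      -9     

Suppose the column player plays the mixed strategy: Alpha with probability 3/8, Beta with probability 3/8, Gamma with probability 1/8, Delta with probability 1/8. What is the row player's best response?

The row player's best reply maximizes expected payoff against the mix.
Alpha: (3/8)·(-5) + (3/8)·8 + (1/8)·2 + (1/8)·(-1) = 5/4
Beta: (3/8)·8 + (3/8)·1 + (1/8)·(-5) + (1/8)·1 = 23/8
Gamma: (3/8)·(-3) + (3/8)·7 + (1/8)·(-9) + (1/8)·8 = 11/8
Highest expected payoff is 23/8, from Beta.

Beta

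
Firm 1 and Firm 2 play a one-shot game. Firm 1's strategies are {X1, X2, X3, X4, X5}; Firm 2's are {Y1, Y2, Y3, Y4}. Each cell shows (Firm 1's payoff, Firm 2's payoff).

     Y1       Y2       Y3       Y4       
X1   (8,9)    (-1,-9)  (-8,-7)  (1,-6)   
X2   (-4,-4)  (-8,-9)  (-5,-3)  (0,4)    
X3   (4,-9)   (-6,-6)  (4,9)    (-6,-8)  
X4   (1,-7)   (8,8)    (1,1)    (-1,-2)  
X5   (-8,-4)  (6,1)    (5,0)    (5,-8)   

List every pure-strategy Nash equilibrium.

(X1, Y1) and (X4, Y2)

Find each player's best response to every opponent strategy; NE are the intersections.
Firm 1's best responses — vs Y1: X1 (payoff 8); vs Y2: X4 (payoff 8); vs Y3: X5 (payoff 5); vs Y4: X5 (payoff 5).
Firm 2's best responses — vs X1: Y1 (payoff 9); vs X2: Y4 (payoff 4); vs X3: Y3 (payoff 9); vs X4: Y2 (payoff 8); vs X5: Y2 (payoff 1).
Mutual best responses occur at (X1, Y1) and (X4, Y2); at each, neither player gains by switching.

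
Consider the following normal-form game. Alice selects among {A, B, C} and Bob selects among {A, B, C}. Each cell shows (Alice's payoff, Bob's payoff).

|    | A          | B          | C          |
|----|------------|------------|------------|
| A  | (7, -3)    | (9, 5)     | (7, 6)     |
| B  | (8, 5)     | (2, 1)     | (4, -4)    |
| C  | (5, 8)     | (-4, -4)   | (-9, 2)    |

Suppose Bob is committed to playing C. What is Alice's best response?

With Bob fixed at C, Alice's payoffs are: A → 7, B → 4, C → -9.
The maximum is 7, achieved by A.

A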